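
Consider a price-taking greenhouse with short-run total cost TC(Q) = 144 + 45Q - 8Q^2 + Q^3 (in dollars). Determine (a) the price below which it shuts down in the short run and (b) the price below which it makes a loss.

Shutdown price = min AVC. AVC = 45 - 8Q + Q^2, with vertex at Q = 4 and minimum $29.
ATC = 144/Q + 45 - 8Q + Q^2. Setting dATC/dQ = −144/Q^2 − 8 + 2Q = 0 gives Q = 6 (since 2·6^3 − 8·6^2 = 144).
min ATC = 144/6 + 45 − 8·6 + 6^2 = $57. That is the break-even price.
For $29 ≤ P < $57 the firm produces at a loss; below $29 it shuts down.

Shutdown price = $29; break-even price = $57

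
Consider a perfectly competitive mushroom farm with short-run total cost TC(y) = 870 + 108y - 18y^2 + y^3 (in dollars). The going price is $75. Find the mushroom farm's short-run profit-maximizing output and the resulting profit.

Profit = -$386 at y = 11

AVC = 108 - 18y + y^2; min AVC = $27 at y = 9. Since P = $75 ≥ min AVC, the firm produces.
With MC = 108 - 36y + 3y^2, P = MC on the upward-sloping part at y* = 11.
TR = 75·11 = 825. TC = 870 + 341 = 1211. Profit = 825 − 1211 = -$386.
By producing, the firm covers all variable cost plus $484 of fixed cost; shutting down would lose the full $870.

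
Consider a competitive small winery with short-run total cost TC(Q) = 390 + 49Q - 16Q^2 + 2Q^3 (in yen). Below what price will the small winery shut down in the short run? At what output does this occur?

Short-run supply begins at min AVC. From VC = 49Q - 16Q^2 + 2Q^3, AVC = 49 - 16Q + 2Q^2.
dAVC/dQ = -16 + 4Q = 0 gives Q = 4. min AVC = 49 - 16·4 + 2·4^2 = 17.
So the shutdown price is ¥17.

¥17 per unit, at Q = 4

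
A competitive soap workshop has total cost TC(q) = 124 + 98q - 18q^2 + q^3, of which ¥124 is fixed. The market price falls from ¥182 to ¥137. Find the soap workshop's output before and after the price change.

MC = 98 - 36q + 3q^2; the shutdown threshold is min AVC = ¥17 (at q = 9).
With P = ¥182 above the shutdown price, P = MC gives q = 14.
At P = ¥137 ≥ min AVC, set P = MC: q = 13. The firm stays open but cuts output.

Output falls from 14 to 13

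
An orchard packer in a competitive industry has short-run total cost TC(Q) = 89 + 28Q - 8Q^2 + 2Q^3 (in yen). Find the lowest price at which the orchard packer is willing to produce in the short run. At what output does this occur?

The firm shuts down when price falls below the minimum of average variable cost. AVC = VC/Q = 28 - 8Q + 2Q^2.
At the minimum of AVC, MC = AVC. MC = 28 - 16Q + 6Q^2; setting MC = AVC gives 4Q^2 - 8Q = 0, so Q = 2. min AVC = 20.
So the shutdown price is ¥20.

¥20 per unit, at Q = 2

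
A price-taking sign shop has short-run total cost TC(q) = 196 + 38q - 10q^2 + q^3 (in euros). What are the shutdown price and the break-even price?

AVC = 38 - 10q + q^2; minimized at q = 5, giving min AVC = €13. That is the shutdown price.
ATC = 196/q + 38 - 10q + q^2. Setting dATC/dq = −196/q^2 − 10 + 2q = 0 gives q = 7 (since 2·7^3 − 10·7^2 = 196).
min ATC = 196/7 + 38 − 10·7 + 7^2 = €45. That is the break-even price.
For €13 ≤ P < €45 the firm produces at a loss; below €13 it shuts down.

Shutdown price = €13; break-even price = €45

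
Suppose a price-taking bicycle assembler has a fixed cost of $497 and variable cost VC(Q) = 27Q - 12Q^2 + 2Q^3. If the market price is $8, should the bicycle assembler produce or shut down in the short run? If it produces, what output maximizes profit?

Shut down

From TC, MC = TC'(Q) = 27 - 24Q + 6Q^2 and AVC = VC/Q = 27 - 12Q + 2Q^2.
The AVC parabola has its vertex at Q = 12/4 = 3, where AVC = 27 - 12·3 + 2·3^2 = $9.
P = $8 lies below min AVC = $9; no output level covers variable cost.
Shutting down limits the loss to fixed cost, $497.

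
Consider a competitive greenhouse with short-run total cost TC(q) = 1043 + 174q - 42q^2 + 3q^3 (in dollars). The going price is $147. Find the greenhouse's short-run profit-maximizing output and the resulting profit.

Profit = -$71 at q = 9

AVC = 174 - 42q + 3q^2; min AVC = $27 at q = 7. Since P = $147 ≥ min AVC, the firm produces.
MC = 174 - 84q + 9q^2. Setting P = MC and taking the root on the rising branch gives q* = 9.
TR = 147·9 = 1323. TC = 1043 + 351 = 1394. Profit = 1323 − 1394 = -$71.
By producing, the firm covers all variable cost plus $972 of fixed cost; shutting down would lose the full $1043.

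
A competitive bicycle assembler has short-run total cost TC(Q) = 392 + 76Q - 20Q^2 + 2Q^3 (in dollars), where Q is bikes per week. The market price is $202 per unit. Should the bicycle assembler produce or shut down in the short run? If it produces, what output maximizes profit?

From TC, MC = TC'(Q) = 76 - 40Q + 6Q^2 and AVC = VC/Q = 76 - 20Q + 2Q^2.
AVC is minimized where dAVC/dQ = -20 + 4Q = 0, at Q = 5; min AVC = 76 - 20·5 + 2·5^2 = $26.
P = $202 exceeds min AVC = $26, so the firm stays open.
Set P = MC: 202 = 76 - 40Q + 6Q^2 → -126 - 40Q + 6Q^2 = 0. The roots are Q = -7/3 and Q = 9; the profit-maximizing output is on the rising part of MC, so Q* = 9.
Check: AVC at Q = 9 is $58 ≤ P, so revenue covers variable cost.
Profit = P·Q − TC = 202·9 − 914 = $904.

Produce at Q = 9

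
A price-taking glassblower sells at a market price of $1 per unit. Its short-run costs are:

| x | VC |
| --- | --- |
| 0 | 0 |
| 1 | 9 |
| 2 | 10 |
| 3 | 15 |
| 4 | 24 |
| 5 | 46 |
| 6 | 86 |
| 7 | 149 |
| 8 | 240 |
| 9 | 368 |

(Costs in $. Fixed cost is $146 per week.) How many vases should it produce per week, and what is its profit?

Profit at each row (π = 1x − TC): x=0: -146; x=1: -154; x=2: -154; x=3: -158; x=4: -166; x=5: -187; x=6: -226; x=7: -288; x=8: -378; x=9: -505.
Profit is highest at x = 0. Equivalently, the lowest AVC in the table is 10/2 ≈ $5 at x = 2, and P = $1 falls below it — price never covers variable cost, so the firm shuts down and loses only its fixed cost.

x = 0 (shut down); profit = -$146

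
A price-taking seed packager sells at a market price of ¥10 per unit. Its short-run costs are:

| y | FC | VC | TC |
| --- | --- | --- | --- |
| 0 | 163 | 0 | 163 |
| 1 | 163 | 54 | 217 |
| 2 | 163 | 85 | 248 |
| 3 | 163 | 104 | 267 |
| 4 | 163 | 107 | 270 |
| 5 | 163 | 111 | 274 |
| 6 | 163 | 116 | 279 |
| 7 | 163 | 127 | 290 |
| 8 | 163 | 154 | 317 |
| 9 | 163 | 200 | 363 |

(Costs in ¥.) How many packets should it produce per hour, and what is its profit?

y = 0 (shut down); profit = -¥163

Profit at each row (π = 10y − TC): y=0: -163; y=1: -207; y=2: -228; y=3: -237; y=4: -230; y=5: -224; y=6: -219; y=7: -220; y=8: -237; y=9: -273.
Profit is highest at y = 0. Equivalently, the lowest AVC in the table is 127/7 ≈ ¥18.14 at y = 7, and P = ¥10 falls below it — price never covers variable cost, so the firm shuts down and loses only its fixed cost.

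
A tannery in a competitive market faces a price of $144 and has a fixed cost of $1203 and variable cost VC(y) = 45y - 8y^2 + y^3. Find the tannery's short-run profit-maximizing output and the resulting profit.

AVC = 45 - 8y + y^2; min AVC = $29 at y = 4. Since P = $144 ≥ min AVC, the firm produces.
With MC = 45 - 16y + 3y^2, P = MC on the upward-sloping part at y* = 9.
TR = 144·9 = 1296. TC = 1203 + 486 = 1689. Profit = 1296 − 1689 = -$393.
That loss of $393 beats the $1203 the firm would lose by shutting down; producing recovers $810 of fixed cost.

Profit = -$393 at y = 9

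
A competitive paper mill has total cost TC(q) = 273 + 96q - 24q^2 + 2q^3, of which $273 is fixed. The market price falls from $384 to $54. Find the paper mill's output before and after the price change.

Output falls from 12 to 7

MC = 96 - 48q + 6q^2; the shutdown threshold is min AVC = $24 (at q = 6).
At P = $384 ≥ min AVC, set P = MC on the rising branch: q = 12.
At P = $54 ≥ min AVC, set P = MC: q = 7. The firm stays open but cuts output.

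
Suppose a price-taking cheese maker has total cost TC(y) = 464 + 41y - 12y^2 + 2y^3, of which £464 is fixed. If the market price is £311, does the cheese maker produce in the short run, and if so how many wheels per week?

Variable cost is VC = 41y - 12y^2 + 2y^3, so AVC = VC/y = 41 - 12y + 2y^2 and MC = dTC/dy = 41 - 24y + 6y^2.
The AVC parabola has its vertex at y = 12/4 = 3, where AVC = 41 - 12·3 + 2·3^2 = £23.
Since P = £311 ≥ min AVC = £23, price covers variable cost and the firm should produce.
P = MC gives -270 - 24y + 6y^2 = 0, with roots -5 and 9. Take the larger (rising MC): y* = 9.
Check: AVC at y = 9 is £95 ≤ P, so revenue covers variable cost.
Profit = P·y − TC = 311·9 − 1319 = £1480.

Produce at y = 9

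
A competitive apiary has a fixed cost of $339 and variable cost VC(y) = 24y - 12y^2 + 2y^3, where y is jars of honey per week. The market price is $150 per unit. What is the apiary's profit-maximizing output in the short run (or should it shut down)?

Produce at y = 7

Strip out fixed cost: VC = 24y - 12y^2 + 2y^3. Then AVC = 24 - 12y + 2y^2 and MC = 24 - 24y + 6y^2.
The AVC parabola has its vertex at y = 12/4 = 3, where AVC = 24 - 12·3 + 2·3^2 = $6.
P = $150 exceeds min AVC = $6, so the firm stays open.
Solving P = MC: -126 - 24y + 6y^2 = 0 ⇒ y = -3 or 7. On the upward-sloping branch, y* = 7.
Check: AVC at y = 7 is $38 ≤ P, so revenue covers variable cost.
Profit = P·y − TC = 150·7 − 605 = $445.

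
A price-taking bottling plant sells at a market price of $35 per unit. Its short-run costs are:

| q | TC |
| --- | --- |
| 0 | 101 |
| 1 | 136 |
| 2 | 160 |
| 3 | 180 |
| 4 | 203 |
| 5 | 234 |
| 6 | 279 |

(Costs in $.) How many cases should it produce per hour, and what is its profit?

q = 5; profit = -$59

Profit at each row (π = 35q − TC): q=0: -101; q=1: -101; q=2: -90; q=3: -75; q=4: -63; q=5: -59; q=6: -69.
Profit is maximized at q = 5. AVC there is 133/5 = $26.60 ≤ P, so producing beats shutting down (which would give -$101).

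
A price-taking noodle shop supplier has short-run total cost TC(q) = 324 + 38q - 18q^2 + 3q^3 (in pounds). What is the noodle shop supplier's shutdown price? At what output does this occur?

£11 per unit, at q = 3

Short-run supply begins at min AVC. From VC = 38q - 18q^2 + 3q^3, AVC = 38 - 18q + 3q^2.
At the minimum of AVC, MC = AVC. MC = 38 - 36q + 9q^2; setting MC = AVC gives 6q^2 - 18q = 0, so q = 3. min AVC = 11.
The firm shuts down for any P below £11.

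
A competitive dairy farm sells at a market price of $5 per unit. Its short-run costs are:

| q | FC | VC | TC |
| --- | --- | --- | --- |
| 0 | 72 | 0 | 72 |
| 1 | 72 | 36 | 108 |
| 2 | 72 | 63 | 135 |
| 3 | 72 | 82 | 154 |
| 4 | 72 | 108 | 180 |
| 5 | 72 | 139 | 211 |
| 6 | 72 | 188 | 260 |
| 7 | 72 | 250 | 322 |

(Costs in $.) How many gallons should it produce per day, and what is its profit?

Tabulate TR − TC: q=0: -72; q=1: -103; q=2: -125; q=3: -139; q=4: -160; q=5: -186; q=6: -230; q=7: -287.
Profit is highest at q = 0. Equivalently, the lowest AVC in the table is 108/4 ≈ $27 at q = 4, and P = $5 falls below it — price never covers variable cost, so the firm shuts down and loses only its fixed cost.

q = 0 (shut down); profit = -$72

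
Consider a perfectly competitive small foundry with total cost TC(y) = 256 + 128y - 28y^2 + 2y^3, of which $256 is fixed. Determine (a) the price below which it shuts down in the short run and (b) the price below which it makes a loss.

Shutdown price = $30; break-even price = $64

Shutdown price = min AVC. AVC = 128 - 28y + 2y^2, with vertex at y = 7 and minimum $30.
ATC = 256/y + 128 - 28y + 2y^2. Setting dATC/dy = −256/y^2 − 28 + 4y = 0 gives y = 8 (since 4·8^3 − 28·8^2 = 256).
min ATC = 256/8 + 128 − 28·8 + 2·8^2 = $64. That is the break-even price.
Between these two prices the firm operates at a loss; above $64 it earns a profit.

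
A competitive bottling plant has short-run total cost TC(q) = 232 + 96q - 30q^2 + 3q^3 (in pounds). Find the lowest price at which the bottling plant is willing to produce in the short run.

Short-run supply begins at min AVC. From VC = 96q - 30q^2 + 3q^3, AVC = 96 - 30q + 3q^2.
At the minimum of AVC, MC = AVC. MC = 96 - 60q + 9q^2; setting MC = AVC gives 6q^2 - 30q = 0, so q = 5. min AVC = 21.
So the shutdown price is £21.

£21 per unit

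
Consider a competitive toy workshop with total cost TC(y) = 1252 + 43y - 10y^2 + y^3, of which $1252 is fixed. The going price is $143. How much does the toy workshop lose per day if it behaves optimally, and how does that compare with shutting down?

AVC = 43 - 10y + y^2 has its minimum $18 at y = 5; price $143 clears that bar, so the firm operates.
MC = 43 - 20y + 3y^2. Setting P = MC and taking the root on the rising branch gives y* = 10.
TR = 143·10 = 1430. TC = 1252 + 430 = 1682. Profit = 1430 − 1682 = -$252.
That loss of $252 beats the $1252 the firm would lose by shutting down; producing recovers $1000 of fixed cost.

Profit = -$252 at y = 10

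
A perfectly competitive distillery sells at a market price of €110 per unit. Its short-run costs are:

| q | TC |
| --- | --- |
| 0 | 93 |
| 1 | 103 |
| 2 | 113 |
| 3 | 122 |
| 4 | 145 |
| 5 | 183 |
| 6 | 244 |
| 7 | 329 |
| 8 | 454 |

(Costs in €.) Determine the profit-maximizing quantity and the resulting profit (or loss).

Profit at each row (π = 110q − TC): q=0: -93; q=1: 7; q=2: 107; q=3: 208; q=4: 295; q=5: 367; q=6: 416; q=7: 441; q=8: 426.
Profit is maximized at q = 7. AVC there is 236/7 = €33.71 ≤ P, so producing beats shutting down (which would give -€93).

q = 7; profit = €441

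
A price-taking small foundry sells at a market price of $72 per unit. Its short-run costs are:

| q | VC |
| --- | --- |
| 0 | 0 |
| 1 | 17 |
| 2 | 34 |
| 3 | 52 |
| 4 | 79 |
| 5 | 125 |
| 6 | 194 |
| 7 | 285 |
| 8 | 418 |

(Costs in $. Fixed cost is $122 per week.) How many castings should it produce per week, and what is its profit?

q = 6; profit = $116

Compute π = P·q − TC at each output: q=0: -122; q=1: -67; q=2: -12; q=3: 42; q=4: 87; q=5: 113; q=6: 116; q=7: 97; q=8: 36.
Profit is maximized at q = 6. AVC there is 194/6 = $32.33 ≤ P, so producing beats shutting down (which would give -$122).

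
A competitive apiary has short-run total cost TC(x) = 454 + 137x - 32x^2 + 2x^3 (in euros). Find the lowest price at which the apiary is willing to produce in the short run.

€9 per unit

The shutdown price is the minimum of AVC. VC = 137x - 32x^2 + 2x^3, so AVC = 137 - 32x + 2x^2.
At the minimum of AVC, MC = AVC. MC = 137 - 64x + 6x^2; setting MC = AVC gives 4x^2 - 32x = 0, so x = 8. min AVC = 9.
For P < €9 the firm produces nothing.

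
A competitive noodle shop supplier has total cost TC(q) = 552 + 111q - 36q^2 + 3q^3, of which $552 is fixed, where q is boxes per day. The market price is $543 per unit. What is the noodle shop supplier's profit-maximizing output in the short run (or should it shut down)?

Variable cost is VC = 111q - 36q^2 + 3q^3, so AVC = VC/q = 111 - 36q + 3q^2 and MC = dTC/dq = 111 - 72q + 9q^2.
AVC hits its minimum where MC = AVC, at q = 6, giving min AVC = 111 - 36·6 + 3·6^2 = $3.
Because $543 ≥ $3, revenue can cover variable cost; the firm operates.
Set P = MC: 543 = 111 - 72q + 9q^2 → -432 - 72q + 9q^2 = 0. The roots are q = -4 and q = 12; the profit-maximizing output is on the rising part of MC, so q* = 12.
Check: AVC at q = 12 is $111 ≤ P, so revenue covers variable cost.
Profit = P·q − TC = 543·12 − 1884 = $4632.

Produce at q = 12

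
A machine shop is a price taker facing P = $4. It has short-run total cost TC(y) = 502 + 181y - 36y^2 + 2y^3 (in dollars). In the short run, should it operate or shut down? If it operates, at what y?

Shut down

From TC, MC = TC'(y) = 181 - 72y + 6y^2 and AVC = VC/y = 181 - 36y + 2y^2.
AVC hits its minimum where MC = AVC, at y = 9, giving min AVC = 181 - 36·9 + 2·9^2 = $19.
With P < min AVC ($4 < $19), every unit sold adds to the loss.
Shutting down limits the loss to fixed cost, $502.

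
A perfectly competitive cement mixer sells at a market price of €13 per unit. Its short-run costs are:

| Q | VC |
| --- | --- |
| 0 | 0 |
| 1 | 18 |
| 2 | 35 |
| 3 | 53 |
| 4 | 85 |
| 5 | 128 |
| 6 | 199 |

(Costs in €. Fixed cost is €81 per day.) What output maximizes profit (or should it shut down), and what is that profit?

Profit at each row (π = 13Q − TC): Q=0: -81; Q=1: -86; Q=2: -90; Q=3: -95; Q=4: -114; Q=5: -144; Q=6: -202.
Profit is highest at Q = 0. Equivalently, the lowest AVC in the table is 35/2 ≈ €17.50 at Q = 2, and P = €13 falls below it — price never covers variable cost, so the firm shuts down and loses only its fixed cost.

Q = 0 (shut down); profit = -€81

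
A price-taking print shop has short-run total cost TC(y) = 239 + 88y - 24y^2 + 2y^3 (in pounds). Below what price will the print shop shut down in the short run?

The shutdown price is the minimum of AVC. VC = 88y - 24y^2 + 2y^3, so AVC = 88 - 24y + 2y^2.
At the minimum of AVC, MC = AVC. MC = 88 - 48y + 6y^2; setting MC = AVC gives 4y^2 - 24y = 0, so y = 6. min AVC = 16.
So the shutdown price is £16.

£16 per unit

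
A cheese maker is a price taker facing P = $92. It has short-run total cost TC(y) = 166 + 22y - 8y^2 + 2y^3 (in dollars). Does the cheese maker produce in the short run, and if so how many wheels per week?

Strip out fixed cost: VC = 22y - 8y^2 + 2y^3. Then AVC = 22 - 8y + 2y^2 and MC = 22 - 16y + 6y^2.
The AVC parabola has its vertex at y = 8/4 = 2, where AVC = 22 - 8·2 + 2·2^2 = $14.
Since P = $92 ≥ min AVC = $14, price covers variable cost and the firm should produce.
Set P = MC: 92 = 22 - 16y + 6y^2 → -70 - 16y + 6y^2 = 0. The roots are y = -7/3 and y = 5; the profit-maximizing output is on the rising part of MC, so y* = 5.
Check: AVC at y = 5 is $32 ≤ P, so revenue covers variable cost.
Profit = P·y − TC = 92·5 − 326 = $134.

Produce at y = 5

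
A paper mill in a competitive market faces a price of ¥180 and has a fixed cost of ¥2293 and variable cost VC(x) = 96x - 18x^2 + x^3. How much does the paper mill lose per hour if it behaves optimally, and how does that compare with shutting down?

Profit = -¥333 at x = 14

AVC = 96 - 18x + x^2; min AVC = ¥15 at x = 9. Since P = ¥180 ≥ min AVC, the firm produces.
MC = 96 - 36x + 3x^2. Setting P = MC and taking the root on the rising branch gives x* = 14.
TR = 180·14 = 2520. TC = 2293 + 560 = 2853. Profit = 2520 − 2853 = -¥333.
By producing, the firm covers all variable cost plus ¥1960 of fixed cost; shutting down would lose the full ¥2293.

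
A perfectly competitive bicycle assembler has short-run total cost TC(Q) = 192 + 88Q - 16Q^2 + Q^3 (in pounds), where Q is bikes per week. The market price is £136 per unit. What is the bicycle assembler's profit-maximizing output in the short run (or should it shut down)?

Produce at Q = 12

Variable cost is VC = 88Q - 16Q^2 + Q^3, so AVC = VC/Q = 88 - 16Q + Q^2 and MC = dTC/dQ = 88 - 32Q + 3Q^2.
The AVC parabola has its vertex at Q = 16/2 = 8, where AVC = 88 - 16·8 + 8^2 = £24.
Because £136 ≥ £24, revenue can cover variable cost; the firm operates.
Set P = MC: 136 = 88 - 32Q + 3Q^2 → -48 - 32Q + 3Q^2 = 0. The roots are Q = -4/3 and Q = 12; the profit-maximizing output is on the rising part of MC, so Q* = 12.
Check: AVC at Q = 12 is £40 ≤ P, so revenue covers variable cost.
Profit = P·Q − TC = 136·12 − 672 = £960.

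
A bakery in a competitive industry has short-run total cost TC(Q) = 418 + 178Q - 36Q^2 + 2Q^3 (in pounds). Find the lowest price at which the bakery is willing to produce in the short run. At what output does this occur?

£16 per unit, at Q = 9

Short-run supply begins at min AVC. From VC = 178Q - 36Q^2 + 2Q^3, AVC = 178 - 36Q + 2Q^2.
At the minimum of AVC, MC = AVC. MC = 178 - 72Q + 6Q^2; setting MC = AVC gives 4Q^2 - 36Q = 0, so Q = 9. min AVC = 16.
So the shutdown price is £16.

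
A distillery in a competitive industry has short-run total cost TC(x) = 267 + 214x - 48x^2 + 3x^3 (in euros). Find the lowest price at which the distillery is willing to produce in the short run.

The firm shuts down when price falls below the minimum of average variable cost. AVC = VC/x = 214 - 48x + 3x^2.
dAVC/dx = -48 + 6x = 0 gives x = 8. min AVC = 214 - 48·8 + 3·8^2 = 22.
For P < €22 the firm produces nothing.

€22 per unit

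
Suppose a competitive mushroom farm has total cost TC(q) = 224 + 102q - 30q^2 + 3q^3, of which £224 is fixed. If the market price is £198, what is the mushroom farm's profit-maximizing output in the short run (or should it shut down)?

Variable cost is VC = 102q - 30q^2 + 3q^3, so AVC = VC/q = 102 - 30q + 3q^2 and MC = dTC/dq = 102 - 60q + 9q^2.
AVC hits its minimum where MC = AVC, at q = 5, giving min AVC = 102 - 30·5 + 3·5^2 = £27.
P = £198 exceeds min AVC = £27, so the firm stays open.
P = MC gives -96 - 60q + 9q^2 = 0, with roots -4/3 and 8. Take the larger (rising MC): q* = 8.
Check: AVC at q = 8 is £54 ≤ P, so revenue covers variable cost.
Profit = P·q − TC = 198·8 − 656 = £928.

Produce at q = 8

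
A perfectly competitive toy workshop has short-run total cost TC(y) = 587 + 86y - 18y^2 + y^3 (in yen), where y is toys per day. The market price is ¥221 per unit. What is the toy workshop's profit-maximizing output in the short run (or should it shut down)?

Produce at y = 15

Strip out fixed cost: VC = 86y - 18y^2 + y^3. Then AVC = 86 - 18y + y^2 and MC = 86 - 36y + 3y^2.
AVC hits its minimum where MC = AVC, at y = 9, giving min AVC = 86 - 18·9 + 9^2 = ¥5.
P = ¥221 exceeds min AVC = ¥5, so the firm stays open.
Solving P = MC: -135 - 36y + 3y^2 = 0 ⇒ y = -3 or 15. On the upward-sloping branch, y* = 15.
Check: AVC at y = 15 is ¥41 ≤ P, so revenue covers variable cost.
Profit = P·y − TC = 221·15 − 1202 = ¥2113.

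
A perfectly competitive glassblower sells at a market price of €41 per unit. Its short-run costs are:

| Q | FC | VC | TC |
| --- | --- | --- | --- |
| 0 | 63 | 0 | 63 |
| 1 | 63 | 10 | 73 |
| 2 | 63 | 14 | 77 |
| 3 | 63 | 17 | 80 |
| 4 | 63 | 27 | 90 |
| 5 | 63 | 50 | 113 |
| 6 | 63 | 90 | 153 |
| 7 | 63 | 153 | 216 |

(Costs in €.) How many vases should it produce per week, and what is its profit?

Profit at each row (π = 41Q − TC): Q=0: -63; Q=1: -32; Q=2: 5; Q=3: 43; Q=4: 74; Q=5: 92; Q=6: 93; Q=7: 71.
Profit is maximized at Q = 6. AVC there is 90/6 = €15 ≤ P, so producing beats shutting down (which would give -€63).

Q = 6; profit = €93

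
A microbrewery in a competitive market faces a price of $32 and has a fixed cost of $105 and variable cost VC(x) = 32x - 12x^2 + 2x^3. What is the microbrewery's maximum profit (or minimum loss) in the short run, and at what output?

AVC = 32 - 12x + 2x^2; min AVC = $14 at x = 3. Since P = $32 ≥ min AVC, the firm produces.
With MC = 32 - 24x + 6x^2, P = MC on the upward-sloping part at x* = 4.
TR = 32·4 = 128. TC = 105 + 64 = 169. Profit = 128 − 169 = -$41.
Shutting down would mean losing the fixed cost of $105, so operating at a loss of $41 is better by $64.

Profit = -$41 at x = 4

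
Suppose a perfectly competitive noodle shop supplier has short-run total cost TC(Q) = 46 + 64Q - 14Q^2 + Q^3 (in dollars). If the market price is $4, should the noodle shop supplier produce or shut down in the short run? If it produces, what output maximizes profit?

Variable cost is VC = 64Q - 14Q^2 + Q^3, so AVC = VC/Q = 64 - 14Q + Q^2 and MC = dTC/dQ = 64 - 28Q + 3Q^2.
AVC hits its minimum where MC = AVC, at Q = 7, giving min AVC = 64 - 14·7 + 7^2 = $15.
P = $4 lies below min AVC = $15; no output level covers variable cost.
Best response: produce nothing and absorb the $46 fixed cost.

Shut down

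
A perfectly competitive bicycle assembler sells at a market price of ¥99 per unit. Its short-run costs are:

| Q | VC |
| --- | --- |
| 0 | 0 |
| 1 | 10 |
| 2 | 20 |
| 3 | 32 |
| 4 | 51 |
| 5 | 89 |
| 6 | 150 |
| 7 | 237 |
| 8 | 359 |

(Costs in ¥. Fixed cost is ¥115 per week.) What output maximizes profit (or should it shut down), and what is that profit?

Q = 7; profit = ¥341

Tabulate TR − TC: Q=0: -115; Q=1: -26; Q=2: 63; Q=3: 150; Q=4: 230; Q=5: 291; Q=6: 329; Q=7: 341; Q=8: 318.
Profit is maximized at Q = 7. AVC there is 237/7 = ¥33.86 ≤ P, so producing beats shutting down (which would give -¥115).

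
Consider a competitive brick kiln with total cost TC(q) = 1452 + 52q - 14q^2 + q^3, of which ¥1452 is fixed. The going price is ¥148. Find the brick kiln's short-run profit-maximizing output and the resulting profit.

Profit = -¥12 at q = 12

AVC = 52 - 14q + q^2 has its minimum ¥3 at q = 7; price ¥148 clears that bar, so the firm operates.
With MC = 52 - 28q + 3q^2, P = MC on the upward-sloping part at q* = 12.
TR = 148·12 = 1776. TC = 1452 + 336 = 1788. Profit = 1776 − 1788 = -¥12.
That loss of ¥12 beats the ¥1452 the firm would lose by shutting down; producing recovers ¥1440 of fixed cost.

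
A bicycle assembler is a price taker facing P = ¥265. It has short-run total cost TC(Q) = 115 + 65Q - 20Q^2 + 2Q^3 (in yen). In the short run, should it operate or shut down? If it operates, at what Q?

From TC, MC = TC'(Q) = 65 - 40Q + 6Q^2 and AVC = VC/Q = 65 - 20Q + 2Q^2.
The AVC parabola has its vertex at Q = 20/4 = 5, where AVC = 65 - 20·5 + 2·5^2 = ¥15.
Since P = ¥265 ≥ min AVC = ¥15, price covers variable cost and the firm should produce.
P = MC gives -200 - 40Q + 6Q^2 = 0, with roots -10/3 and 10. Take the larger (rising MC): Q* = 10.
Check: AVC at Q = 10 is ¥65 ≤ P, so revenue covers variable cost.
Profit = P·Q − TC = 265·10 − 765 = ¥1885.

Produce at Q = 10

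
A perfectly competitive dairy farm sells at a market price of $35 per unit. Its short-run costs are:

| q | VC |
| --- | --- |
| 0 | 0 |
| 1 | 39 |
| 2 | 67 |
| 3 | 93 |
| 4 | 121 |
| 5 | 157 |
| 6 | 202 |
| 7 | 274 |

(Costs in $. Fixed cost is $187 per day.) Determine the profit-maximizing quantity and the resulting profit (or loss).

Tabulate TR − TC: q=0: -187; q=1: -191; q=2: -184; q=3: -175; q=4: -168; q=5: -169; q=6: -179; q=7: -216.
Profit is maximized at q = 4. AVC there is 121/4 = $30.25 ≤ P, so producing beats shutting down (which would give -$187).

q = 4; profit = -$168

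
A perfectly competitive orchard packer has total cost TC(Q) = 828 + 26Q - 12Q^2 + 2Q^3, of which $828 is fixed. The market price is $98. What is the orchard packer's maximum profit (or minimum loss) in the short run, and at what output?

Profit = -$396 at Q = 6

AVC = 26 - 12Q + 2Q^2 has its minimum $8 at Q = 3; price $98 clears that bar, so the firm operates.
MC = 26 - 24Q + 6Q^2. Setting P = MC and taking the root on the rising branch gives Q* = 6.
TR = 98·6 = 588. TC = 828 + 156 = 984. Profit = 588 − 984 = -$396.
Shutting down would mean losing the fixed cost of $828, so operating at a loss of $396 is better by $432.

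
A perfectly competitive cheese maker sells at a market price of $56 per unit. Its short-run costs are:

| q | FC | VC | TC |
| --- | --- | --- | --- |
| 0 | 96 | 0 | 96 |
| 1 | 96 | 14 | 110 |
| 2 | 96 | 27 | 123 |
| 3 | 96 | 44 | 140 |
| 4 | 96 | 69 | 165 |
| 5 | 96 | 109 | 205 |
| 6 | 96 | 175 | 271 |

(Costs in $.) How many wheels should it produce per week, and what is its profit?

Tabulate TR − TC: q=0: -96; q=1: -54; q=2: -11; q=3: 28; q=4: 59; q=5: 75; q=6: 65.
Profit is maximized at q = 5. AVC there is 109/5 = $21.80 ≤ P, so producing beats shutting down (which would give -$96).

q = 5; profit = $75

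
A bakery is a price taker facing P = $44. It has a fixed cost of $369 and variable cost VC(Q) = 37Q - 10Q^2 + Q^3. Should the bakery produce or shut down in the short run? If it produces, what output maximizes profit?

Produce at Q = 7

Strip out fixed cost: VC = 37Q - 10Q^2 + Q^3. Then AVC = 37 - 10Q + Q^2 and MC = 37 - 20Q + 3Q^2.
The AVC parabola has its vertex at Q = 10/2 = 5, where AVC = 37 - 10·5 + 5^2 = $12.
Because $44 ≥ $12, revenue can cover variable cost; the firm operates.
P = MC gives -7 - 20Q + 3Q^2 = 0, with roots -1/3 and 7. Take the larger (rising MC): Q* = 7.
Check: AVC at Q = 7 is $16 ≤ P, so revenue covers variable cost.
Profit = P·Q − TC = 44·7 − 481 = -$173, a loss, but smaller than the $369 fixed cost the firm would lose by shutting down.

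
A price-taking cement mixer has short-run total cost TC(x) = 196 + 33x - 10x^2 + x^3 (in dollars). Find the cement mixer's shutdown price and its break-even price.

Shutdown price = $8; break-even price = $40

AVC = 33 - 10x + x^2; minimized at x = 5, giving min AVC = $8. That is the shutdown price.
ATC = 196/x + 33 - 10x + x^2. Setting dATC/dx = −196/x^2 − 10 + 2x = 0 gives x = 7 (since 2·7^3 − 10·7^2 = 196).
min ATC = 196/7 + 33 − 10·7 + 7^2 = $40. That is the break-even price.
Between these two prices the firm operates at a loss; above $40 it earns a profit.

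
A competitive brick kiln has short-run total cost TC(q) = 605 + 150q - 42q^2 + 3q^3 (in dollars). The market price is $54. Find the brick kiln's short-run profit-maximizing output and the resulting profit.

Profit = -$221 at q = 8

AVC = 150 - 42q + 3q^2; min AVC = $3 at q = 7. Since P = $54 ≥ min AVC, the firm produces.
MC = 150 - 84q + 9q^2. Setting P = MC and taking the root on the rising branch gives q* = 8.
TR = 54·8 = 432. TC = 605 + 48 = 653. Profit = 432 − 653 = -$221.
By producing, the firm covers all variable cost plus $384 of fixed cost; shutting down would lose the full $605.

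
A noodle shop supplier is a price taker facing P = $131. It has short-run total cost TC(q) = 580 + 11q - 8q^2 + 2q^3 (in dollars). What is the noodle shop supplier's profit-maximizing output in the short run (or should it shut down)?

From TC, MC = TC'(q) = 11 - 16q + 6q^2 and AVC = VC/q = 11 - 8q + 2q^2.
AVC is minimized where dAVC/dq = -8 + 4q = 0, at q = 2; min AVC = 11 - 8·2 + 2·2^2 = $3.
Because $131 ≥ $3, revenue can cover variable cost; the firm operates.
Set P = MC: 131 = 11 - 16q + 6q^2 → -120 - 16q + 6q^2 = 0. The roots are q = -10/3 and q = 6; the profit-maximizing output is on the rising part of MC, so q* = 6.
Check: AVC at q = 6 is $35 ≤ P, so revenue covers variable cost.
Profit = P·q − TC = 131·6 − 790 = -$4, a loss, but smaller than the $580 fixed cost the firm would lose by shutting down.

Produce at q = 6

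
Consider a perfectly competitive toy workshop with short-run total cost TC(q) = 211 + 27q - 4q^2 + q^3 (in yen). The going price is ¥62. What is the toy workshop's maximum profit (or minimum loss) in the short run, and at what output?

Profit = -¥61 at q = 5

AVC = 27 - 4q + q^2 has its minimum ¥23 at q = 2; price ¥62 clears that bar, so the firm operates.
With MC = 27 - 8q + 3q^2, P = MC on the upward-sloping part at q* = 5.
TR = 62·5 = 310. TC = 211 + 160 = 371. Profit = 310 − 371 = -¥61.
Shutting down would mean losing the fixed cost of ¥211, so operating at a loss of ¥61 is better by ¥150.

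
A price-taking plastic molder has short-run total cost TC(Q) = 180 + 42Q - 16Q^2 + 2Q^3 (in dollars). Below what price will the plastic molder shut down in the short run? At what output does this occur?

$10 per unit, at Q = 4

The firm shuts down when price falls below the minimum of average variable cost. AVC = VC/Q = 42 - 16Q + 2Q^2.
At the minimum of AVC, MC = AVC. MC = 42 - 32Q + 6Q^2; setting MC = AVC gives 4Q^2 - 16Q = 0, so Q = 4. min AVC = 10.
The firm shuts down for any P below $10.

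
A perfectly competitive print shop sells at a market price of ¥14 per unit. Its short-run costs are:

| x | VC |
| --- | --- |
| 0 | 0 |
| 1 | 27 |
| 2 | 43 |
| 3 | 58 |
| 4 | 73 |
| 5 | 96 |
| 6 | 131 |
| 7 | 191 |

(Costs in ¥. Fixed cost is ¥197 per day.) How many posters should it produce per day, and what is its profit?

Tabulate TR − TC: x=0: -197; x=1: -210; x=2: -212; x=3: -213; x=4: -214; x=5: -223; x=6: -244; x=7: -290.
Profit is highest at x = 0. Equivalently, the lowest AVC in the table is 73/4 ≈ ¥18.25 at x = 4, and P = ¥14 falls below it — price never covers variable cost, so the firm shuts down and loses only its fixed cost.

x = 0 (shut down); profit = -¥197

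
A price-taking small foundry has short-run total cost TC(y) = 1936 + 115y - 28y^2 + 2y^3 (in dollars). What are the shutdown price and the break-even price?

Shutdown price = $17; break-even price = $225

Shutdown price = min AVC. AVC = 115 - 28y + 2y^2, with vertex at y = 7 and minimum $17.
ATC = 1936/y + 115 - 28y + 2y^2. Setting dATC/dy = −1936/y^2 − 28 + 4y = 0 gives y = 11 (since 4·11^3 − 28·11^2 = 1936).
min ATC = 1936/11 + 115 − 28·11 + 2·11^2 = $225. That is the break-even price.
Between these two prices the firm operates at a loss; above $225 it earns a profit.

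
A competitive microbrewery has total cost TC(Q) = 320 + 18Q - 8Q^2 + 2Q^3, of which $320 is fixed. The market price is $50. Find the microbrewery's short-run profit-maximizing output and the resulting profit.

AVC = 18 - 8Q + 2Q^2; min AVC = $10 at Q = 2. Since P = $50 ≥ min AVC, the firm produces.
With MC = 18 - 16Q + 6Q^2, P = MC on the upward-sloping part at Q* = 4.
TR = 50·4 = 200. TC = 320 + 72 = 392. Profit = 200 − 392 = -$192.
By producing, the firm covers all variable cost plus $128 of fixed cost; shutting down would lose the full $320.

Profit = -$192 at Q = 4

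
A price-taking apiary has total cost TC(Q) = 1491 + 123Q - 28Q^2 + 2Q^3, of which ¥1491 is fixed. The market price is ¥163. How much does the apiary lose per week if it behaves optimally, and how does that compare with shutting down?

AVC = 123 - 28Q + 2Q^2; min AVC = ¥25 at Q = 7. Since P = ¥163 ≥ min AVC, the firm produces.
MC = 123 - 56Q + 6Q^2. Setting P = MC and taking the root on the rising branch gives Q* = 10.
TR = 163·10 = 1630. TC = 1491 + 430 = 1921. Profit = 1630 − 1921 = -¥291.
That loss of ¥291 beats the ¥1491 the firm would lose by shutting down; producing recovers ¥1200 of fixed cost.

Profit = -¥291 at Q = 10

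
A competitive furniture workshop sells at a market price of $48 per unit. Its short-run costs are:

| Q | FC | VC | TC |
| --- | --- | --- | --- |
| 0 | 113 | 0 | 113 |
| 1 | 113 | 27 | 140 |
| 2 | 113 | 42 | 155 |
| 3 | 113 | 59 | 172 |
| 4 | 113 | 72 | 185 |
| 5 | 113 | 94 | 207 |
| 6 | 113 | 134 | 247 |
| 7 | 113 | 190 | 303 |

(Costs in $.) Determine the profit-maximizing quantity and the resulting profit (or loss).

Q = 6; profit = $41

Tabulate TR − TC: Q=0: -113; Q=1: -92; Q=2: -59; Q=3: -28; Q=4: 7; Q=5: 33; Q=6: 41; Q=7: 33.
Profit is maximized at Q = 6. AVC there is 134/6 = $22.33 ≤ P, so producing beats shutting down (which would give -$113).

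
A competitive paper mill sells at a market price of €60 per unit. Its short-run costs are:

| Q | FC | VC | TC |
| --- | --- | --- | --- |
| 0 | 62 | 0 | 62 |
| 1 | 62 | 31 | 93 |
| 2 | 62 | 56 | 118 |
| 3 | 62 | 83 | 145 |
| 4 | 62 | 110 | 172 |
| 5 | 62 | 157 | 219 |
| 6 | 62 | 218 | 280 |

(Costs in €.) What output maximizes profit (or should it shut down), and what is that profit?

Q = 5; profit = €81

Tabulate TR − TC: Q=0: -62; Q=1: -33; Q=2: 2; Q=3: 35; Q=4: 68; Q=5: 81; Q=6: 80.
Profit is maximized at Q = 5. AVC there is 157/5 = €31.40 ≤ P, so producing beats shutting down (which would give -€62).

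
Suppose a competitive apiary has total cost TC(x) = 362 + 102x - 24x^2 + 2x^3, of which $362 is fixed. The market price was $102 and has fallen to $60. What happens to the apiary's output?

AVC = 102 - 24x + 2x^2, minimized at x = 6 where min AVC = $30. MC = 102 - 48x + 6x^2.
With P = $102 above the shutdown price, P = MC gives x = 8.
At P = $60 ≥ min AVC, set P = MC: x = 7. The firm stays open but cuts output.

Output falls from 8 to 7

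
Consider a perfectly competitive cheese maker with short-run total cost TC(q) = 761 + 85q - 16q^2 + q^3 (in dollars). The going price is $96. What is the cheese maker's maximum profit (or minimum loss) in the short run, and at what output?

AVC = 85 - 16q + q^2; min AVC = $21 at q = 8. Since P = $96 ≥ min AVC, the firm produces.
MC = 85 - 32q + 3q^2. Setting P = MC and taking the root on the rising branch gives q* = 11.
TR = 96·11 = 1056. TC = 761 + 330 = 1091. Profit = 1056 − 1091 = -$35.
That loss of $35 beats the $761 the firm would lose by shutting down; producing recovers $726 of fixed cost.

Profit = -$35 at q = 11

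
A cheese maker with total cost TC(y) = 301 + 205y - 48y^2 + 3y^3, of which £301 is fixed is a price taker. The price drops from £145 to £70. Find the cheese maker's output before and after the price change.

Output falls from 10 to 9

MC = 205 - 96y + 9y^2; the shutdown threshold is min AVC = £13 (at y = 8).
With P = £145 above the shutdown price, P = MC gives y = 10.
At P = £70 ≥ min AVC, set P = MC: y = 9. The firm stays open but cuts output.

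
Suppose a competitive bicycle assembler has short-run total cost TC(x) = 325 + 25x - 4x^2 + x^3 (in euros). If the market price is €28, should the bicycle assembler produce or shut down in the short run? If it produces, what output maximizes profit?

Produce at x = 3

From TC, MC = TC'(x) = 25 - 8x + 3x^2 and AVC = VC/x = 25 - 4x + x^2.
AVC is minimized where dAVC/dx = -4 + 2x = 0, at x = 2; min AVC = 25 - 4·2 + 2^2 = €21.
Since P = €28 ≥ min AVC = €21, price covers variable cost and the firm should produce.
Set P = MC: 28 = 25 - 8x + 3x^2 → -3 - 8x + 3x^2 = 0. The roots are x = -1/3 and x = 3; the profit-maximizing output is on the rising part of MC, so x* = 3.
Check: AVC at x = 3 is €22 ≤ P, so revenue covers variable cost.
Profit = P·x − TC = 28·3 − 391 = -€307, a loss, but smaller than the €325 fixed cost the firm would lose by shutting down.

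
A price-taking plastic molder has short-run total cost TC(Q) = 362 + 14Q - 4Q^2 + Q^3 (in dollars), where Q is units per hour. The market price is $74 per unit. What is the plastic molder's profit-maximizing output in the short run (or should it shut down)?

Strip out fixed cost: VC = 14Q - 4Q^2 + Q^3. Then AVC = 14 - 4Q + Q^2 and MC = 14 - 8Q + 3Q^2.
AVC is minimized where dAVC/dQ = -4 + 2Q = 0, at Q = 2; min AVC = 14 - 4·2 + 2^2 = $10.
Since P = $74 ≥ min AVC = $10, price covers variable cost and the firm should produce.
Solving P = MC: -60 - 8Q + 3Q^2 = 0 ⇒ Q = -10/3 or 6. On the upward-sloping branch, Q* = 6.
Check: AVC at Q = 6 is $26 ≤ P, so revenue covers variable cost.
Profit = P·Q − TC = 74·6 − 518 = -$74, a loss, but smaller than the $362 fixed cost the firm would lose by shutting down.

Produce at Q = 6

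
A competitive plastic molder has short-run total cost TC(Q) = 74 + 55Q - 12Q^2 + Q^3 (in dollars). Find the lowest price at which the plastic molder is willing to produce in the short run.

Short-run supply begins at min AVC. From VC = 55Q - 12Q^2 + Q^3, AVC = 55 - 12Q + Q^2.
dAVC/dQ = -12 + 2Q = 0 gives Q = 6. min AVC = 55 - 12·6 + 6^2 = 19.
So the shutdown price is $19.

$19 per unit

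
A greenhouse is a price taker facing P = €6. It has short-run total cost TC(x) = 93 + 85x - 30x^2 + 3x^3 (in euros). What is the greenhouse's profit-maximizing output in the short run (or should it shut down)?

Shut down

Strip out fixed cost: VC = 85x - 30x^2 + 3x^3. Then AVC = 85 - 30x + 3x^2 and MC = 85 - 60x + 9x^2.
The AVC parabola has its vertex at x = 30/6 = 5, where AVC = 85 - 30·5 + 3·5^2 = €10.
Since P = €6 < min AVC = €10, price fails to cover variable cost at any output.
Shutting down limits the loss to fixed cost, €93.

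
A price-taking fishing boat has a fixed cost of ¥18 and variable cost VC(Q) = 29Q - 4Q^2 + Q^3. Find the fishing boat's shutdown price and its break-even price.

AVC = 29 - 4Q + Q^2; minimized at Q = 2, giving min AVC = ¥25. That is the shutdown price.
ATC = 18/Q + 29 - 4Q + Q^2. Setting dATC/dQ = −18/Q^2 − 4 + 2Q = 0 gives Q = 3 (since 2·3^3 − 4·3^2 = 18).
min ATC = 18/3 + 29 − 4·3 + 3^2 = ¥32. That is the break-even price.
For ¥25 ≤ P < ¥32 the firm produces at a loss; below ¥25 it shuts down.

Shutdown price = ¥25; break-even price = ¥32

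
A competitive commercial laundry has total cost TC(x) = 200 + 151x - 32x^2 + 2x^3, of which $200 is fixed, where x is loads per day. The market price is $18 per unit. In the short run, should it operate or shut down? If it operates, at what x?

Shut down

Strip out fixed cost: VC = 151x - 32x^2 + 2x^3. Then AVC = 151 - 32x + 2x^2 and MC = 151 - 64x + 6x^2.
The AVC parabola has its vertex at x = 32/4 = 8, where AVC = 151 - 32·8 + 2·8^2 = $23.
With P < min AVC ($18 < $23), every unit sold adds to the loss.
Best response: produce nothing and absorb the $200 fixed cost.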